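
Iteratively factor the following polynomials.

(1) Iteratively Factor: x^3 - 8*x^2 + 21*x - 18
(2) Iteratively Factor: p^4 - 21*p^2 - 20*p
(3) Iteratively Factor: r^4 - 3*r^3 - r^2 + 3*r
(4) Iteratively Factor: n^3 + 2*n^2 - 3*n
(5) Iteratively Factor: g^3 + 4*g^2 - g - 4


(1) = (x - 2)*(x^2 - 6*x + 9) = (x - 3)*(x - 2)*(x - 3)
(2) = (p)*(p^3 - 21*p - 20) = p*(p - 5)*(p^2 + 5*p + 4) = p*(p - 5)*(p + 1)*(p + 4)
(3) = (r)*(r^3 - 3*r^2 - r + 3) = r*(r - 1)*(r^2 - 2*r - 3) = r*(r - 1)*(r + 1)*(r - 3)
(4) = (n + 3)*(n^2 - n) = (n - 1)*(n + 3)*(n)
(5) = (g + 4)*(g^2 - 1) = (g - 1)*(g + 4)*(g + 1)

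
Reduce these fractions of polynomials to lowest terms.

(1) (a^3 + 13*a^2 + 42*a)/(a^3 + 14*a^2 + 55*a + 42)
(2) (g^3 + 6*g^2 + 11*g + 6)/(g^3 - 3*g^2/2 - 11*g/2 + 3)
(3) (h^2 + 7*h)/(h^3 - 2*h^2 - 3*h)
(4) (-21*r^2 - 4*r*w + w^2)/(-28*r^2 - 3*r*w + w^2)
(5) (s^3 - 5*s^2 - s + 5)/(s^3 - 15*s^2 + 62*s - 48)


(1) = a/(a + 1)
(2) = (2*g^2 + 8*g + 6)/(2*g^2 - 7*g + 3)
(3) = (h + 7)/(h^2 - 2*h - 3)
(4) = (3*r + w)/(4*r + w)
(5) = (s^2 - 4*s - 5)/(s^2 - 14*s + 48)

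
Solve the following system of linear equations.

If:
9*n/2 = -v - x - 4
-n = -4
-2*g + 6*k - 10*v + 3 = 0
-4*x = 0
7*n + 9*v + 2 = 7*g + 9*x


Then:
g = -24
k = -271/6
n = 4
v = -22
x = 0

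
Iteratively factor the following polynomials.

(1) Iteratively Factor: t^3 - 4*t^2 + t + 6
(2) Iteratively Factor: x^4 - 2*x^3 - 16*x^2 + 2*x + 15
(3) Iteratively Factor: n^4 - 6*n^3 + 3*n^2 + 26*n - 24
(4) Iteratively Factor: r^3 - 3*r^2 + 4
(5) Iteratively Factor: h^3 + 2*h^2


(1) = (t - 3)*(t^2 - t - 2) = (t - 3)*(t + 1)*(t - 2)
(2) = (x + 3)*(x^3 - 5*x^2 - x + 5) = (x - 5)*(x + 3)*(x^2 - 1) = (x - 5)*(x + 1)*(x + 3)*(x - 1)
(3) = (n - 3)*(n^3 - 3*n^2 - 6*n + 8) = (n - 3)*(n - 1)*(n^2 - 2*n - 8) = (n - 3)*(n - 1)*(n + 2)*(n - 4)
(4) = (r - 2)*(r^2 - r - 2) = (r - 2)*(r + 1)*(r - 2)
(5) = (h)*(h^2 + 2*h) = h*(h + 2)*(h)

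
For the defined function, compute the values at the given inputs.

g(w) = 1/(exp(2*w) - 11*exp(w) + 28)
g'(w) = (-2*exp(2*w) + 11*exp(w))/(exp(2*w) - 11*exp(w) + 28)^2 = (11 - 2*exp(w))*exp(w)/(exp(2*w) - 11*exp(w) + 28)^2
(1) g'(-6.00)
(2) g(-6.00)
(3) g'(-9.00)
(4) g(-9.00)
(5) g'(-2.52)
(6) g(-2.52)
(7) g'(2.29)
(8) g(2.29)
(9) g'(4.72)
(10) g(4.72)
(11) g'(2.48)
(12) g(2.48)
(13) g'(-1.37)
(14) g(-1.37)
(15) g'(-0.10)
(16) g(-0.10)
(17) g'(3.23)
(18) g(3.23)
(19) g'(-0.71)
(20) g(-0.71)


(1) = 0.00
(2) = 0.04
(3) = 0.00
(4) = 0.04
(5) = 0.00
(6) = 0.04
(7) = -0.30
(8) = 0.06
(9) = -0.00
(10) = 0.00
(11) = -0.10
(12) = 0.03
(13) = 0.00
(14) = 0.04
(15) = 0.02
(16) = 0.05
(17) = -0.01
(18) = 0.00
(19) = 0.01
(20) = 0.04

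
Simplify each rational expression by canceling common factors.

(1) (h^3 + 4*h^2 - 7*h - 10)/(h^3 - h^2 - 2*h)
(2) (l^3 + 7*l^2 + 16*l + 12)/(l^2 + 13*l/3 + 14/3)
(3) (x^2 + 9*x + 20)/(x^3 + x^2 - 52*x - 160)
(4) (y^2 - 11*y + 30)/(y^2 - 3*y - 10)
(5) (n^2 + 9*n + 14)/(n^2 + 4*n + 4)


(1) = (h + 5)/h
(2) = (3*l^2 + 15*l + 18)/(3*l + 7)
(3) = 1/(x - 8)
(4) = (y - 6)/(y + 2)
(5) = (n + 7)/(n + 2)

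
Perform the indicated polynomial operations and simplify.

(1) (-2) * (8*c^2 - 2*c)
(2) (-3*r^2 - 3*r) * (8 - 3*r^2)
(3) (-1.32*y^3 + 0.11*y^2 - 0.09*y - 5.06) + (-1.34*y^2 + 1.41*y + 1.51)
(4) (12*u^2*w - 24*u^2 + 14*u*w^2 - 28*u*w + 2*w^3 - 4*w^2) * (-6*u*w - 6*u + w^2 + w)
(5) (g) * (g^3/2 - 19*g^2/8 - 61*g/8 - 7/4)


(1) = -16*c^2 + 4*c
(2) = 9*r^4 + 9*r^3 - 24*r^2 - 24*r
(3) = -1.32*y^3 - 1.23*y^2 + 1.32*y - 3.55
(4) = -72*u^3*w^2 + 72*u^3*w + 144*u^3 - 72*u^2*w^3 + 72*u^2*w^2 + 144*u^2*w + 2*u*w^4 - 2*u*w^3 - 4*u*w^2 + 2*w^5 - 2*w^4 - 4*w^3
(5) = g^4/2 - 19*g^3/8 - 61*g^2/8 - 7*g/4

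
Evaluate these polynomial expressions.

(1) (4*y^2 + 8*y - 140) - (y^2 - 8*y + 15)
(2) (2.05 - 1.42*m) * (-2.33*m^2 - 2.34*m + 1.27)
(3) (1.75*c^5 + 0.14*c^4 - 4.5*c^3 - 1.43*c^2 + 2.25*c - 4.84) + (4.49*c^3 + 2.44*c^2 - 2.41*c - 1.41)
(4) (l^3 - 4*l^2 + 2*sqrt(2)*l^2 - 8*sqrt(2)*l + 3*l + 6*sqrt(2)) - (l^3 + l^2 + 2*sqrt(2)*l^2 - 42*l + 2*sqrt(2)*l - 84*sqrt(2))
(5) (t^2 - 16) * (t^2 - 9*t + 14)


(1) = 3*y^2 + 16*y - 155
(2) = 3.3086*m^3 - 1.4537*m^2 - 6.6004*m + 2.6035
(3) = 1.75*c^5 + 0.14*c^4 - 0.01*c^3 + 1.01*c^2 - 0.16*c - 6.25
(4) = -5*l^2 - 10*sqrt(2)*l + 45*l + 90*sqrt(2)
(5) = t^4 - 9*t^3 - 2*t^2 + 144*t - 224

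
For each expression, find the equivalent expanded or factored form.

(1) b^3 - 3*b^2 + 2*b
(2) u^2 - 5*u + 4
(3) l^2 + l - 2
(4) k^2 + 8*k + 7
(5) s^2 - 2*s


(1) = b*(b - 2)*(b - 1)
(2) = (u - 4)*(u - 1)
(3) = (l - 1)*(l + 2)
(4) = (k + 1)*(k + 7)
(5) = s*(s - 2)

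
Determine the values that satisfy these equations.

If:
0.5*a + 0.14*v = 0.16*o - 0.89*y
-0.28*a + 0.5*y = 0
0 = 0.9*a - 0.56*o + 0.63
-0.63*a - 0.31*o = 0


Then:
a = -0.31
o = 0.63
v = 2.92
y = -0.17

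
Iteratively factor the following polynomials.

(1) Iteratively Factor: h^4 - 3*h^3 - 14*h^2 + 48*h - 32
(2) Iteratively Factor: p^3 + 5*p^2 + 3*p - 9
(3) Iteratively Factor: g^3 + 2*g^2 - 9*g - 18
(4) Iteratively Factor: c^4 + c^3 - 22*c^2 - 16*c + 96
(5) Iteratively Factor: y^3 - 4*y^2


(1) = (h - 1)*(h^3 - 2*h^2 - 16*h + 32) = (h - 1)*(h + 4)*(h^2 - 6*h + 8) = (h - 2)*(h - 1)*(h + 4)*(h - 4)
(2) = (p + 3)*(p^2 + 2*p - 3) = (p - 1)*(p + 3)*(p + 3)
(3) = (g + 3)*(g^2 - g - 6) = (g + 2)*(g + 3)*(g - 3)
(4) = (c - 2)*(c^3 + 3*c^2 - 16*c - 48) = (c - 2)*(c + 3)*(c^2 - 16) = (c - 2)*(c + 3)*(c + 4)*(c - 4)
(5) = (y)*(y^2 - 4*y) = y^2*(y - 4)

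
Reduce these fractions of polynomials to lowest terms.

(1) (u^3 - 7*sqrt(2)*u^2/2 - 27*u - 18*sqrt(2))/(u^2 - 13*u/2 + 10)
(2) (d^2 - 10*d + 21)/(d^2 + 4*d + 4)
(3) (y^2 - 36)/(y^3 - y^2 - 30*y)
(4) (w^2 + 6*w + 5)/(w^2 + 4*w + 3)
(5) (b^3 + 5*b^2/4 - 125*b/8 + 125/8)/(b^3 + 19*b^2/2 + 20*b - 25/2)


(1) = (4*u^3 - 14*sqrt(2)*u^2 - 108*u - 72*sqrt(2))/(4*u^2 - 26*u + 40)
(2) = (d^2 - 10*d + 21)/(d^2 + 4*d + 4)
(3) = (y + 6)/(y^2 + 5*y)
(4) = (w + 5)/(w + 3)
(5) = (8*b^2 - 30*b + 25)/(8*b^2 + 36*b - 20)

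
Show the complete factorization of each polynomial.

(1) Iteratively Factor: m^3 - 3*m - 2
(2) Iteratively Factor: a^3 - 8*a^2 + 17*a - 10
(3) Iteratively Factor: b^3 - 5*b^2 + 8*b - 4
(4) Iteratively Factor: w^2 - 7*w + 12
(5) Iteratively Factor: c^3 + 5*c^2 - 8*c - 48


(1) = (m - 2)*(m^2 + 2*m + 1) = (m - 2)*(m + 1)*(m + 1)
(2) = (a - 5)*(a^2 - 3*a + 2) = (a - 5)*(a - 2)*(a - 1)
(3) = (b - 1)*(b^2 - 4*b + 4) = (b - 2)*(b - 1)*(b - 2)
(4) = (w - 4)*(w - 3)
(5) = (c - 3)*(c^2 + 8*c + 16) = (c - 3)*(c + 4)*(c + 4)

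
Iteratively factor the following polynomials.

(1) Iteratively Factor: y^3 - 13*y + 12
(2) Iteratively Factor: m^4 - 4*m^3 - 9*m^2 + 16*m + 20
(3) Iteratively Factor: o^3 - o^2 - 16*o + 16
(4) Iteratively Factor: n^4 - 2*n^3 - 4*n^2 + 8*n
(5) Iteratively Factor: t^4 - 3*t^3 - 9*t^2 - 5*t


(1) = (y - 3)*(y^2 + 3*y - 4) = (y - 3)*(y + 4)*(y - 1)
(2) = (m + 2)*(m^3 - 6*m^2 + 3*m + 10) = (m - 5)*(m + 2)*(m^2 - m - 2) = (m - 5)*(m - 2)*(m + 2)*(m + 1)
(3) = (o - 1)*(o^2 - 16) = (o - 4)*(o - 1)*(o + 4)
(4) = (n - 2)*(n^3 - 4*n) = (n - 2)^2*(n^2 + 2*n) = (n - 2)^2*(n + 2)*(n)
(5) = (t)*(t^3 - 3*t^2 - 9*t - 5) = t*(t + 1)*(t^2 - 4*t - 5) = t*(t - 5)*(t + 1)*(t + 1)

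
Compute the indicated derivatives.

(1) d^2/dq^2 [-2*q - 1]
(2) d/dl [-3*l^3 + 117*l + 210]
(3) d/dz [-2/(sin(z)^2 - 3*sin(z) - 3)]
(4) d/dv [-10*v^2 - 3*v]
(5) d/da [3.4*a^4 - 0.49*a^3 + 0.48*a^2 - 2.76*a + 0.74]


(1) = 0
(2) = 117 - 9*l^2
(3) = 2*(2*sin(z) - 3)*cos(z)/(3*sin(z) + cos(z)^2 + 2)^2
(4) = -20*v - 3
(5) = 13.6*a^3 - 1.47*a^2 + 0.96*a - 2.76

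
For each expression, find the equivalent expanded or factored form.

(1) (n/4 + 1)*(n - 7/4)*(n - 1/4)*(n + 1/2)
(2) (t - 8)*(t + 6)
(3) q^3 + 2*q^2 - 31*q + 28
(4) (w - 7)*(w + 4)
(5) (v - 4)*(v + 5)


(1) = n^4/4 + 5*n^3/8 - 105*n^2/64 - 65*n/128 + 7/32
(2) = t^2 - 2*t - 48
(3) = (q - 4)*(q - 1)*(q + 7)
(4) = w^2 - 3*w - 28
(5) = v^2 + v - 20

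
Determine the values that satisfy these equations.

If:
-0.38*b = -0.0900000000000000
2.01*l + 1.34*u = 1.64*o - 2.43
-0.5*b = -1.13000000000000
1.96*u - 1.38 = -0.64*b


Then:
No Solution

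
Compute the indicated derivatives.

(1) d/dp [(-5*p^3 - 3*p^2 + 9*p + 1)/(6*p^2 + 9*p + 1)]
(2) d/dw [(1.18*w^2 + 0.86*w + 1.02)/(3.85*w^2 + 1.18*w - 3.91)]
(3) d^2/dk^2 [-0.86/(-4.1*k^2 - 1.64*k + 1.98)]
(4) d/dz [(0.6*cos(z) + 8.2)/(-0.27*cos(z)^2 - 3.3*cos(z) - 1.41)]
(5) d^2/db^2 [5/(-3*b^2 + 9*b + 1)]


(1) = 6*p*(-5*p^3 - 15*p^2 - 16*p - 3)/(36*p^4 + 108*p^3 + 93*p^2 + 18*p + 1)
(2) = (-1.9186*w^2 - 17.0816*w - 4.5662)/(14.8225*w^4 + 9.086*w^3 - 28.7146*w^2 - 9.2276*w + 15.2881)
(3) = (-28.9132*k^2 - 11.56528*k + 0.86*(8.2*k + 1.64)*(16.4*k + 3.28) + 13.96296)/(4.1*k^2 + 1.64*k - 1.98)^3
(4) = (0.162*sin(z)^2 - 4.428*cos(z) - 26.376)*sin(z)/(0.27*cos(z)^2 + 3.3*cos(z) + 1.41)^2
(5) = 30*(-3*b^2 + 9*b + 3*(2*b - 3)^2 + 1)/(-3*b^2 + 9*b + 1)^3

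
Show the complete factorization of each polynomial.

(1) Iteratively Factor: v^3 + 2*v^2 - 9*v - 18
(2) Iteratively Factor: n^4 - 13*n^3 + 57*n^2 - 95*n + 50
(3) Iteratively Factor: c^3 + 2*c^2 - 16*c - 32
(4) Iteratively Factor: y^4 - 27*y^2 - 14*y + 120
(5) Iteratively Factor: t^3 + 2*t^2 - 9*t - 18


(1) = (v - 3)*(v^2 + 5*v + 6) = (v - 3)*(v + 3)*(v + 2)
(2) = (n - 1)*(n^3 - 12*n^2 + 45*n - 50) = (n - 2)*(n - 1)*(n^2 - 10*n + 25) = (n - 5)*(n - 2)*(n - 1)*(n - 5)
(3) = (c + 2)*(c^2 - 16) = (c + 2)*(c + 4)*(c - 4)
(4) = (y - 2)*(y^3 + 2*y^2 - 23*y - 60) = (y - 5)*(y - 2)*(y^2 + 7*y + 12) = (y - 5)*(y - 2)*(y + 4)*(y + 3)
(5) = (t + 3)*(t^2 - t - 6) = (t + 2)*(t + 3)*(t - 3)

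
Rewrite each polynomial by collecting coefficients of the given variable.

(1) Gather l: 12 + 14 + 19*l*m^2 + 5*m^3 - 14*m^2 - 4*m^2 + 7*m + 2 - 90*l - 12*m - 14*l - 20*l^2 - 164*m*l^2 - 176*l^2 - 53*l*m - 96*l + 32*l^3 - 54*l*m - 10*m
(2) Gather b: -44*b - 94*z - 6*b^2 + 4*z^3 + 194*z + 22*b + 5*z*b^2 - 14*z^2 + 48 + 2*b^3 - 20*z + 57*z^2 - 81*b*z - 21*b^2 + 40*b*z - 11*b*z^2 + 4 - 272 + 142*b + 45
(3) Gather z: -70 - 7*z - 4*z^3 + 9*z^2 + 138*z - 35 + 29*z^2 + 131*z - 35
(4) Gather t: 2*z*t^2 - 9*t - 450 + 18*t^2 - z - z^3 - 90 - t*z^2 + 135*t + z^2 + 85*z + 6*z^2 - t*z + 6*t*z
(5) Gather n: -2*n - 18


(1) = 32*l^3 + l^2*(-164*m - 196) + l*(19*m^2 - 107*m - 200) + 5*m^3 - 18*m^2 - 15*m + 28
(2) = 2*b^3 + b^2*(5*z - 27) + b*(-11*z^2 - 41*z + 120) + 4*z^3 + 43*z^2 + 80*z - 175
(3) = -4*z^3 + 38*z^2 + 262*z - 140
(4) = t^2*(2*z + 18) + t*(-z^2 + 5*z + 126) - z^3 + 7*z^2 + 84*z - 540
(5) = -2*n - 18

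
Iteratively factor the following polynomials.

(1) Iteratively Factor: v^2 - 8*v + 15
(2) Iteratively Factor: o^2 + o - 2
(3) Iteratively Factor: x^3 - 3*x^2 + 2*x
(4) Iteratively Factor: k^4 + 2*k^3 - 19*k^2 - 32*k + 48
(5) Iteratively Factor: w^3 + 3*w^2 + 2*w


(1) = (v - 3)*(v - 5)
(2) = (o - 1)*(o + 2)
(3) = (x)*(x^2 - 3*x + 2) = x*(x - 1)*(x - 2)
(4) = (k + 3)*(k^3 - k^2 - 16*k + 16) = (k + 3)*(k + 4)*(k^2 - 5*k + 4) = (k - 1)*(k + 3)*(k + 4)*(k - 4)
(5) = (w + 1)*(w^2 + 2*w) = w*(w + 1)*(w + 2)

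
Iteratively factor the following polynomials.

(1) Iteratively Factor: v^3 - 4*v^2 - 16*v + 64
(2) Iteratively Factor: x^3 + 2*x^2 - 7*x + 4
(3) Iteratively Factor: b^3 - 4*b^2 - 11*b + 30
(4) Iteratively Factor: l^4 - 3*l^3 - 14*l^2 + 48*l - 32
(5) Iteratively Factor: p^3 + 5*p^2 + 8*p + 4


(1) = (v - 4)*(v^2 - 16) = (v - 4)*(v + 4)*(v - 4)
(2) = (x + 4)*(x^2 - 2*x + 1) = (x - 1)*(x + 4)*(x - 1)
(3) = (b - 2)*(b^2 - 2*b - 15) = (b - 5)*(b - 2)*(b + 3)
(4) = (l - 4)*(l^3 + l^2 - 10*l + 8) = (l - 4)*(l - 2)*(l^2 + 3*l - 4) = (l - 4)*(l - 2)*(l + 4)*(l - 1)
(5) = (p + 1)*(p^2 + 4*p + 4) = (p + 1)*(p + 2)*(p + 2)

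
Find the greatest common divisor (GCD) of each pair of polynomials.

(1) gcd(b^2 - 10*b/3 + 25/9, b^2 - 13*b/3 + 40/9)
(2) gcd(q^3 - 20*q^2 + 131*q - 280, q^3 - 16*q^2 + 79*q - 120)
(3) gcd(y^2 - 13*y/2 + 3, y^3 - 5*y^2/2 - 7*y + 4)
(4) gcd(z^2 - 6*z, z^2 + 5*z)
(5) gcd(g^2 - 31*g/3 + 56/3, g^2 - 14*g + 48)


(1) = gcd((b - 5/3)^2, (b - 8/3)*(b - 5/3)) = b - 5/3
(2) = q^2 - 13*q + 40
(3) = gcd((y - 6)*(y - 1/2), (y - 4)*(y - 1/2)*(y + 2)) = y - 1/2
(4) = gcd(z*(z - 6), z*(z + 5)) = z
(5) = g - 8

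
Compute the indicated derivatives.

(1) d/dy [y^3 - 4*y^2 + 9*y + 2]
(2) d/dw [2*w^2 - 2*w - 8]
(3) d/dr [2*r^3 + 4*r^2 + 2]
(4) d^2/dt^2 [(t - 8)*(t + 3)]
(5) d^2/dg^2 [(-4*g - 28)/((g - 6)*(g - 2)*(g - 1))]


(1) = 3*y^2 - 8*y + 9
(2) = 4*w - 2
(3) = 2*r*(3*r + 4)
(4) = 2
(5) = 8*(-3*g^5 - 15*g^4 + 443*g^3 - 2193*g^2 + 3852*g - 2284)/(g^9 - 27*g^8 + 303*g^7 - 1845*g^6 + 6708*g^5 - 15156*g^4 + 21392*g^3 - 18288*g^2 + 8640*g - 1728)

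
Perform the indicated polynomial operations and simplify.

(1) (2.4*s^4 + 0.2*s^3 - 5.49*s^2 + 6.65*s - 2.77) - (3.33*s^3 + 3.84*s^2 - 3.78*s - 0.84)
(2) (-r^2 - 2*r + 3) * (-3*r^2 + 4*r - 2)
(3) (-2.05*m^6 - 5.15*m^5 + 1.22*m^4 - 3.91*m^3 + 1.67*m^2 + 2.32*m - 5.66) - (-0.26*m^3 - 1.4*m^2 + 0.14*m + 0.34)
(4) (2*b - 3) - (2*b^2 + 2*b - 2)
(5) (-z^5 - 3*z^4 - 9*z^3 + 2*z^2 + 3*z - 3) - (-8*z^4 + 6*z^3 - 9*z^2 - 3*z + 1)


(1) = 2.4*s^4 - 3.13*s^3 - 9.33*s^2 + 10.43*s - 1.93
(2) = 3*r^4 + 2*r^3 - 15*r^2 + 16*r - 6
(3) = -2.05*m^6 - 5.15*m^5 + 1.22*m^4 - 3.65*m^3 + 3.07*m^2 + 2.18*m - 6.0
(4) = -2*b^2 - 1
(5) = -z^5 + 5*z^4 - 15*z^3 + 11*z^2 + 6*z - 4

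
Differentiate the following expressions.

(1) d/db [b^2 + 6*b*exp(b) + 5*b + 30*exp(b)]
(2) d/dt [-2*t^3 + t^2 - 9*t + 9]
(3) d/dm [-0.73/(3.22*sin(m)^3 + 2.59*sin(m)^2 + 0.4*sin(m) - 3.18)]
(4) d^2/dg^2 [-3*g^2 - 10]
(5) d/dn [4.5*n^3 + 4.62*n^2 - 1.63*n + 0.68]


(1) = 6*b*exp(b) + 2*b + 36*exp(b) + 5
(2) = -6*t^2 + 2*t - 9
(3) = (7.0518*sin(m)^2 + 3.7814*sin(m) + 0.292)*cos(m)/(3.22*sin(m)^3 + 2.59*sin(m)^2 + 0.4*sin(m) - 3.18)^2
(4) = -6
(5) = 13.5*n^2 + 9.24*n - 1.63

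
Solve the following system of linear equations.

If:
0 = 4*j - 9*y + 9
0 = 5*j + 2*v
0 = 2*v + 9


Then:
j = 9/5
v = -9/2
y = 9/5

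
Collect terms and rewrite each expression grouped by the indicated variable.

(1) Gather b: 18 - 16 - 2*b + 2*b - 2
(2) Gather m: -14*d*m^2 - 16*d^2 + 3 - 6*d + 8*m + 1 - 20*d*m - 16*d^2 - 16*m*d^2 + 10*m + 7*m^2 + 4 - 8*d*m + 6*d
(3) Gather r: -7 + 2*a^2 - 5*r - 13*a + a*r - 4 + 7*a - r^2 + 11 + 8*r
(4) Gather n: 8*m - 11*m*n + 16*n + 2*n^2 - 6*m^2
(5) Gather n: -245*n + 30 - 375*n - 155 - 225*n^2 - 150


(1) = 0
(2) = -32*d^2 + m^2*(7 - 14*d) + m*(-16*d^2 - 28*d + 18) + 8
(3) = 2*a^2 - 6*a - r^2 + r*(a + 3)
(4) = -6*m^2 + 8*m + 2*n^2 + n*(16 - 11*m)
(5) = -225*n^2 - 620*n - 275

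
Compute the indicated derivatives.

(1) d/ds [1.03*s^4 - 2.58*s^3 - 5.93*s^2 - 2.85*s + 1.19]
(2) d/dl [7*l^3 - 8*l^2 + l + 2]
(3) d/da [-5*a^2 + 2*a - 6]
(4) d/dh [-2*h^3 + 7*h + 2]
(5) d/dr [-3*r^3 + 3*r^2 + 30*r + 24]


(1) = 4.12*s^3 - 7.74*s^2 - 11.86*s - 2.85
(2) = 21*l^2 - 16*l + 1
(3) = 2 - 10*a
(4) = 7 - 6*h^2
(5) = -9*r^2 + 6*r + 30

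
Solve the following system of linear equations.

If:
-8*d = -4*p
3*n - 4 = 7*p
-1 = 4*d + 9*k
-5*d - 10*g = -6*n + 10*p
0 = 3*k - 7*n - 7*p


Then:
d = -29/144
g = 71/96
k = -7/324
n = 85/216
p = -29/72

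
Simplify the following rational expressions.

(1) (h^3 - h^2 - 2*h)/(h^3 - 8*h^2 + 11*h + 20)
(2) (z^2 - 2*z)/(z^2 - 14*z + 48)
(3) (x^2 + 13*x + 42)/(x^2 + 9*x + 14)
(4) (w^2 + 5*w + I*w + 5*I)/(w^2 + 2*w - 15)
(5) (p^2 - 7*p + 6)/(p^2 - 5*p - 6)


(1) = (h^2 - 2*h)/(h^2 - 9*h + 20)
(2) = (z^2 - 2*z)/(z^2 - 14*z + 48)
(3) = (x + 6)/(x + 2)
(4) = (w + I)/(w - 3)
(5) = (p - 1)/(p + 1)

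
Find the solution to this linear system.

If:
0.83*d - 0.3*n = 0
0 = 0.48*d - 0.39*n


Then:
d = 0.00
n = 0.00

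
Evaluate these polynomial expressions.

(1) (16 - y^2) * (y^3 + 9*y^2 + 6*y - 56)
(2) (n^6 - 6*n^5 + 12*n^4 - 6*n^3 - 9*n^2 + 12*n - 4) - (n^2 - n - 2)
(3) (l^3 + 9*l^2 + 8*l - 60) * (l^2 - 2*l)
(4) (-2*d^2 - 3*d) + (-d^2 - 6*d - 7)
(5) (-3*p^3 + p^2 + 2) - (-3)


(1) = -y^5 - 9*y^4 + 10*y^3 + 200*y^2 + 96*y - 896
(2) = n^6 - 6*n^5 + 12*n^4 - 6*n^3 - 10*n^2 + 13*n - 2
(3) = l^5 + 7*l^4 - 10*l^3 - 76*l^2 + 120*l
(4) = -3*d^2 - 9*d - 7
(5) = -3*p^3 + p^2 + 5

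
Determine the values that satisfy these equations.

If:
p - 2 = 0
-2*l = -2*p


Then:
l = 2
p = 2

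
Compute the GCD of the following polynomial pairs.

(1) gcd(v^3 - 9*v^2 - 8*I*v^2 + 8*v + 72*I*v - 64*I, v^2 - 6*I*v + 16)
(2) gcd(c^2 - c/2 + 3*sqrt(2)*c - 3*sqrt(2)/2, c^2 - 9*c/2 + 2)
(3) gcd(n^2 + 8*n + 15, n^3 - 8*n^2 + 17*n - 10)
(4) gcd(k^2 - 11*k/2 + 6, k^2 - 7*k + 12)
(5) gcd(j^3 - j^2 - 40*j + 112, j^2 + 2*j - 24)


(1) = v - 8*I
(2) = gcd((c - 1/2)*(c + 3*sqrt(2)), (c - 4)*(c - 1/2)) = c - 1/2
(3) = gcd((n + 3)*(n + 5), (n - 5)*(n - 2)*(n - 1)) = 1
(4) = k - 4
(5) = gcd((j - 4)^2*(j + 7), (j - 4)*(j + 6)) = j - 4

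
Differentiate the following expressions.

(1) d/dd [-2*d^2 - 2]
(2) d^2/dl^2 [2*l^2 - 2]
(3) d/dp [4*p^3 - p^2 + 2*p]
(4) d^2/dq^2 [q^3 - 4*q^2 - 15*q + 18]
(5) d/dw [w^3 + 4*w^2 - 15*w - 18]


(1) = -4*d
(2) = 4
(3) = 12*p^2 - 2*p + 2
(4) = 6*q - 8
(5) = 3*w^2 + 8*w - 15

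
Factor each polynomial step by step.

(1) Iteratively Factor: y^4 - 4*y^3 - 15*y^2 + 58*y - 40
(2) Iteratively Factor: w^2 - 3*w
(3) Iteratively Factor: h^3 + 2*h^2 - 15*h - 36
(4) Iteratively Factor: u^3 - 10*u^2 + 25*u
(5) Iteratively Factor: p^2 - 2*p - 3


(1) = (y - 5)*(y^3 + y^2 - 10*y + 8) = (y - 5)*(y - 2)*(y^2 + 3*y - 4) = (y - 5)*(y - 2)*(y + 4)*(y - 1)
(2) = (w)*(w - 3)
(3) = (h + 3)*(h^2 - h - 12) = (h - 4)*(h + 3)*(h + 3)
(4) = (u - 5)*(u^2 - 5*u) = u*(u - 5)*(u - 5)
(5) = (p + 1)*(p - 3)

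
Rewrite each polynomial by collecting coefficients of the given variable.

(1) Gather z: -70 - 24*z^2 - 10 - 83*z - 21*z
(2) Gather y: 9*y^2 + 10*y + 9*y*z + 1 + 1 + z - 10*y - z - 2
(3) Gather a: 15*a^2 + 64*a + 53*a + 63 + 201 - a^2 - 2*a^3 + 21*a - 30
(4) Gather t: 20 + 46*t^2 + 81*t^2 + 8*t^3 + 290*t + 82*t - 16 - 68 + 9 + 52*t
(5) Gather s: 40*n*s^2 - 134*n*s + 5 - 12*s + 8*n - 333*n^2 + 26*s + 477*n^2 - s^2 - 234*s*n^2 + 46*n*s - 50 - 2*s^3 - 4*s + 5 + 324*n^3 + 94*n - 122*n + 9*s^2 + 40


(1) = -24*z^2 - 104*z - 80
(2) = 9*y^2 + 9*y*z
(3) = -2*a^3 + 14*a^2 + 138*a + 234
(4) = 8*t^3 + 127*t^2 + 424*t - 55
(5) = 324*n^3 + 144*n^2 - 20*n - 2*s^3 + s^2*(40*n + 8) + s*(-234*n^2 - 88*n + 10)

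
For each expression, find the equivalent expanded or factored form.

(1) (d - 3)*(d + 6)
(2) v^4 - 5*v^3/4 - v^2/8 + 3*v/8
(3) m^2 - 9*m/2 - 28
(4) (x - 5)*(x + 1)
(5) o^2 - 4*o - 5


(1) = d^2 + 3*d - 18
(2) = v*(v - 1)*(v - 3/4)*(v + 1/2)
(3) = (m - 8)*(m + 7/2)
(4) = x^2 - 4*x - 5
(5) = (o - 5)*(o + 1)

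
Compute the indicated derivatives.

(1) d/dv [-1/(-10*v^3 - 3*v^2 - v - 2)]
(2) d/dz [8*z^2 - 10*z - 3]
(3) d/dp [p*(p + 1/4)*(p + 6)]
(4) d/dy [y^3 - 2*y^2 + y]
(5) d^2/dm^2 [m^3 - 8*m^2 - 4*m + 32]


(1) = (-30*v^2 - 6*v - 1)/(10*v^3 + 3*v^2 + v + 2)^2
(2) = 16*z - 10
(3) = 3*p^2 + 25*p/2 + 3/2
(4) = 3*y^2 - 4*y + 1
(5) = 6*m - 16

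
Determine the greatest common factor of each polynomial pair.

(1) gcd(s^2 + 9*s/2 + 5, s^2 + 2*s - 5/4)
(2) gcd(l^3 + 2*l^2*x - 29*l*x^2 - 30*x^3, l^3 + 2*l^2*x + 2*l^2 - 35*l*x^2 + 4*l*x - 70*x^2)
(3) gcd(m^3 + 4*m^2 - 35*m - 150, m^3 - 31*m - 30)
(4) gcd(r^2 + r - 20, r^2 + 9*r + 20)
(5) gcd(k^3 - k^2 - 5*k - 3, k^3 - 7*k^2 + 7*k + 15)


(1) = s + 5/2
(2) = -l + 5*x
(3) = m^2 - m - 30
(4) = r + 5
(5) = gcd((k - 3)*(k + 1)^2, (k - 5)*(k - 3)*(k + 1)) = k^2 - 2*k - 3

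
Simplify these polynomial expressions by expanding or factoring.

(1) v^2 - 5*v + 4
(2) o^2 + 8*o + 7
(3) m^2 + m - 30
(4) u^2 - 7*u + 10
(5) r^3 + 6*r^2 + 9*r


(1) = (v - 4)*(v - 1)
(2) = (o + 1)*(o + 7)
(3) = (m - 5)*(m + 6)
(4) = (u - 5)*(u - 2)
(5) = r*(r + 3)^2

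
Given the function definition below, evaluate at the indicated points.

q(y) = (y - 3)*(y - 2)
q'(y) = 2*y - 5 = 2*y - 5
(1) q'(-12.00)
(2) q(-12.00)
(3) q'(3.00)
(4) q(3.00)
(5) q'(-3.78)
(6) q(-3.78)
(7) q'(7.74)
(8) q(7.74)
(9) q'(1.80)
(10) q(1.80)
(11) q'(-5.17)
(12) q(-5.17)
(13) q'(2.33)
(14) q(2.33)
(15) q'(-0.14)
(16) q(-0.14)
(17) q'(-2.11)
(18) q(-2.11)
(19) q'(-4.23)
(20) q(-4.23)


(1) = -29.00
(2) = 210.00
(3) = 1.00
(4) = 0.00
(5) = -12.56
(6) = 39.19
(7) = 10.48
(8) = 27.21
(9) = -1.40
(10) = 0.24
(11) = -15.34
(12) = 58.58
(13) = -0.34
(14) = -0.22
(15) = -5.28
(16) = 6.72
(17) = -9.22
(18) = 21.00
(19) = -13.46
(20) = 45.04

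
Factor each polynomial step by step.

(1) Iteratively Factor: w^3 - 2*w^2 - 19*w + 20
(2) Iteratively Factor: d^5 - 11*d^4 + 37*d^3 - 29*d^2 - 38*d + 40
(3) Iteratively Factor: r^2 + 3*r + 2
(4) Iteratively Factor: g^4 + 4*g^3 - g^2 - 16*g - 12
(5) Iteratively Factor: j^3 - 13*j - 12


(1) = (w - 5)*(w^2 + 3*w - 4) = (w - 5)*(w - 1)*(w + 4)
(2) = (d - 2)*(d^4 - 9*d^3 + 19*d^2 + 9*d - 20) = (d - 2)*(d - 1)*(d^3 - 8*d^2 + 11*d + 20) = (d - 2)*(d - 1)*(d + 1)*(d^2 - 9*d + 20) = (d - 5)*(d - 2)*(d - 1)*(d + 1)*(d - 4)
(3) = (r + 2)*(r + 1)
(4) = (g + 2)*(g^3 + 2*g^2 - 5*g - 6) = (g - 2)*(g + 2)*(g^2 + 4*g + 3) = (g - 2)*(g + 1)*(g + 2)*(g + 3)
(5) = (j + 1)*(j^2 - j - 12) = (j - 4)*(j + 1)*(j + 3)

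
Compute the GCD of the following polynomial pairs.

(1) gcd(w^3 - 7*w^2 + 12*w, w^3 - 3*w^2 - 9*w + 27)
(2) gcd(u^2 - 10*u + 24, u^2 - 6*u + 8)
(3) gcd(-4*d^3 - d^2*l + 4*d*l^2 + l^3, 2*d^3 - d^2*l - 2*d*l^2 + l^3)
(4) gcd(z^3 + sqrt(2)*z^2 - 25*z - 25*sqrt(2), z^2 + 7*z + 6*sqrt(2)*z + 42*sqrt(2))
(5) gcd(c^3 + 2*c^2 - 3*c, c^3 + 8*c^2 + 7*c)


(1) = gcd(w*(w - 4)*(w - 3), (w - 3)^2*(w + 3)) = w - 3
(2) = gcd((u - 6)*(u - 4), (u - 4)*(u - 2)) = u - 4
(3) = gcd((-d + l)*(d + l)*(4*d + l), (-2*d + l)*(-d + l)*(d + l)) = d^2 - l^2
(4) = 1
(5) = c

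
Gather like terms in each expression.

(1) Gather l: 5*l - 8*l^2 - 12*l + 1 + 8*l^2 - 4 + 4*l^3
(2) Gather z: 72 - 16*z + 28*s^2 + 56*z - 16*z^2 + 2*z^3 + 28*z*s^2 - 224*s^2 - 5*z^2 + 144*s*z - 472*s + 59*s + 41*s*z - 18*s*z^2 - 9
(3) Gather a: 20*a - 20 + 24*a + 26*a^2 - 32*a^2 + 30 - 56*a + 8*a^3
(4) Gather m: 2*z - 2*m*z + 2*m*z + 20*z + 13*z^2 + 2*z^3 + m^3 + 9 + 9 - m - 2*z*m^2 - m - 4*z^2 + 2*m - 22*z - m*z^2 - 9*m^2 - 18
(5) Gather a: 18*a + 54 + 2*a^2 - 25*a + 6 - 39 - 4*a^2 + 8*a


(1) = 4*l^3 - 7*l - 3
(2) = -196*s^2 - 413*s + 2*z^3 + z^2*(-18*s - 21) + z*(28*s^2 + 185*s + 40) + 63
(3) = 8*a^3 - 6*a^2 - 12*a + 10
(4) = m^3 + m^2*(-2*z - 9) - m*z^2 + 2*z^3 + 9*z^2
(5) = -2*a^2 + a + 21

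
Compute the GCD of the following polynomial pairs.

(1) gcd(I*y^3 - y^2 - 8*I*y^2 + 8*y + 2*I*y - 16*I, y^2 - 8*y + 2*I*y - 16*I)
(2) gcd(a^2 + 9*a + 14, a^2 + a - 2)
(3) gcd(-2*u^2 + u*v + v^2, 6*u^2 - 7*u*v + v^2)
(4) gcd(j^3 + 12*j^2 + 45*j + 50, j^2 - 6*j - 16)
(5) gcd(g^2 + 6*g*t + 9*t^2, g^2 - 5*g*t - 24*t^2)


(1) = y^2 + y*(-8 + 2*I) - 16*I
(2) = a + 2
(3) = gcd((-u + v)*(2*u + v), (-6*u + v)*(-u + v)) = u - v
(4) = gcd((j + 2)*(j + 5)^2, (j - 8)*(j + 2)) = j + 2
(5) = g + 3*t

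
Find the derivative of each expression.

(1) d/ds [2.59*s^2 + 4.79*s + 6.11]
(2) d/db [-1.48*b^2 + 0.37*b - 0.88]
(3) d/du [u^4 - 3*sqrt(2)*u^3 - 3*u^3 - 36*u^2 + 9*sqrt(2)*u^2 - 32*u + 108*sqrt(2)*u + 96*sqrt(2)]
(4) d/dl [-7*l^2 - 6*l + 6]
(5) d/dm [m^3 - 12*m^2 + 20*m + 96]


(1) = 5.18*s + 4.79
(2) = 0.37 - 2.96*b
(3) = 4*u^3 - 9*sqrt(2)*u^2 - 9*u^2 - 72*u + 18*sqrt(2)*u - 32 + 108*sqrt(2)
(4) = -14*l - 6
(5) = 3*m^2 - 24*m + 20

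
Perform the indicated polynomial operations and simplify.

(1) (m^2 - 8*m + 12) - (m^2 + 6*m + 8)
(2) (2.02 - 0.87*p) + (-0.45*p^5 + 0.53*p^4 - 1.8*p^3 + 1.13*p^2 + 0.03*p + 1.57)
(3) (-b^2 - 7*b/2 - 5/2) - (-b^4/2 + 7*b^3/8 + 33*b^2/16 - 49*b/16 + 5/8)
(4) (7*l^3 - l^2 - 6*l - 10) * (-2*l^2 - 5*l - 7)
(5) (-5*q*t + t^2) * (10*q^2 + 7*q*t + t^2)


(1) = 4 - 14*m
(2) = -0.45*p^5 + 0.53*p^4 - 1.8*p^3 + 1.13*p^2 - 0.84*p + 3.59
(3) = b^4/2 - 7*b^3/8 - 49*b^2/16 - 7*b/16 - 25/8
(4) = -14*l^5 - 33*l^4 - 32*l^3 + 57*l^2 + 92*l + 70
(5) = -50*q^3*t - 25*q^2*t^2 + 2*q*t^3 + t^4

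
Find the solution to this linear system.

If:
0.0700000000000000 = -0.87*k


Then:
k = -0.08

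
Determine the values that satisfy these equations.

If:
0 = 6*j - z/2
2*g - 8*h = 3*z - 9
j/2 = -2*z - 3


Then:
g = 4*h - 657/98
j = -6/49
z = -72/49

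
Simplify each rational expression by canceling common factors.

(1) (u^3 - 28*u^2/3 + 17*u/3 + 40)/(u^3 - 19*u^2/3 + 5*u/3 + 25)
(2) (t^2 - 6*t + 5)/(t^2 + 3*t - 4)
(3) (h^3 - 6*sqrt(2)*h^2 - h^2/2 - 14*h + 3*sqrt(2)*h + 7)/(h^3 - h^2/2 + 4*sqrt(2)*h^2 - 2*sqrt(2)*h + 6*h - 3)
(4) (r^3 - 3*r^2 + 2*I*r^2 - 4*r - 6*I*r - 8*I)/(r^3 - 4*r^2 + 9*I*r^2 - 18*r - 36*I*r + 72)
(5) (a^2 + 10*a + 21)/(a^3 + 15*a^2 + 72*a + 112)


(1) = (u - 8)/(u - 5)
(2) = (t - 5)/(t + 4)
(3) = (4*h - 28*sqrt(2))/(4*h + 12*sqrt(2))
(4) = (r^2 + r*(1 + 2*I) + 2*I)/(r^2 + 9*I*r - 18)
(5) = (a + 3)/(a^2 + 8*a + 16)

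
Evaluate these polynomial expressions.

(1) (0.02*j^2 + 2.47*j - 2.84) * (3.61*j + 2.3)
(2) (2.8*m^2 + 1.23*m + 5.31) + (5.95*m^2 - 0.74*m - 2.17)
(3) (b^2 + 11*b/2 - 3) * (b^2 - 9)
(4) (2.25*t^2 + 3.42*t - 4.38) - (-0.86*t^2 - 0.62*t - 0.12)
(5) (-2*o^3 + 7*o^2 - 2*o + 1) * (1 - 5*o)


(1) = 0.0722*j^3 + 8.9627*j^2 - 4.5714*j - 6.532
(2) = 8.75*m^2 + 0.49*m + 3.14
(3) = b^4 + 11*b^3/2 - 12*b^2 - 99*b/2 + 27
(4) = 3.11*t^2 + 4.04*t - 4.26
(5) = 10*o^4 - 37*o^3 + 17*o^2 - 7*o + 1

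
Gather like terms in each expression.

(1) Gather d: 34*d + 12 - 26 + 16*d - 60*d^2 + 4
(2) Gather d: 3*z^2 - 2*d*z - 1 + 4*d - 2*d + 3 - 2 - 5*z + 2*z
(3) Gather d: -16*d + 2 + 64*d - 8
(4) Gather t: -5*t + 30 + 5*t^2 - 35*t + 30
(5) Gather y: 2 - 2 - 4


(1) = -60*d^2 + 50*d - 10
(2) = d*(2 - 2*z) + 3*z^2 - 3*z
(3) = 48*d - 6
(4) = 5*t^2 - 40*t + 60
(5) = -4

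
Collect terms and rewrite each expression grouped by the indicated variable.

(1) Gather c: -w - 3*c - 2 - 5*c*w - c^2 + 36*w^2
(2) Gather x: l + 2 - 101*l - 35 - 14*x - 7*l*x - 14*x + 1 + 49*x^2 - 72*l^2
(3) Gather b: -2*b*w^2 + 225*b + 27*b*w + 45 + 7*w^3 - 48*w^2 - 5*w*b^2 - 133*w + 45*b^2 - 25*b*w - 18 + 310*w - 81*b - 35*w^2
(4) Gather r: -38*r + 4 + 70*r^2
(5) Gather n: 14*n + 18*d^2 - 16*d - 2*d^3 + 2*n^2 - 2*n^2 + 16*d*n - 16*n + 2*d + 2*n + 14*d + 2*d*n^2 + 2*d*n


(1) = -c^2 + c*(-5*w - 3) + 36*w^2 - w - 2
(2) = -72*l^2 - 100*l + 49*x^2 + x*(-7*l - 28) - 32
(3) = b^2*(45 - 5*w) + b*(-2*w^2 + 2*w + 144) + 7*w^3 - 83*w^2 + 177*w + 27
(4) = 70*r^2 - 38*r + 4
(5) = -2*d^3 + 18*d^2 + 2*d*n^2 + 18*d*n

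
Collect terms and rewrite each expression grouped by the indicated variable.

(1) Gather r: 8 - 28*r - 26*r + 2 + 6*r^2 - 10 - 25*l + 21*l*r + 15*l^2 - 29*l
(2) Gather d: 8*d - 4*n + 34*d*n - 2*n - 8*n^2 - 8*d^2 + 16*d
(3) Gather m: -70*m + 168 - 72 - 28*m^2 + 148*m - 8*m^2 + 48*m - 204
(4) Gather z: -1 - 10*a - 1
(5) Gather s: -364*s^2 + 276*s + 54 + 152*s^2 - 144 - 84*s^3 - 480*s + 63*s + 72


(1) = 15*l^2 - 54*l + 6*r^2 + r*(21*l - 54)
(2) = -8*d^2 + d*(34*n + 24) - 8*n^2 - 6*n
(3) = -36*m^2 + 126*m - 108
(4) = -10*a - 2
(5) = -84*s^3 - 212*s^2 - 141*s - 18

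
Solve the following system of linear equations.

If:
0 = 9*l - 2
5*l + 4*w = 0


Then:
l = 2/9
w = -5/18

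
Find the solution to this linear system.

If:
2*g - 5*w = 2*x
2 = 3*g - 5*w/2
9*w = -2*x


Then:
g = 8/17
w = -4/17
x = 18/17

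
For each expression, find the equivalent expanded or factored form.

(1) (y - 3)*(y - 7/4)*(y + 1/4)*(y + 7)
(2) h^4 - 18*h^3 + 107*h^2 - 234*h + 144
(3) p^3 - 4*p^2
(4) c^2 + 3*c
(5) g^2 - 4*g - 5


(1) = y^4 + 5*y^3/2 - 439*y^2/16 + 119*y/4 + 147/16
(2) = (h - 8)*(h - 6)*(h - 3)*(h - 1)
(3) = p^2*(p - 4)
(4) = c*(c + 3)
(5) = (g - 5)*(g + 1)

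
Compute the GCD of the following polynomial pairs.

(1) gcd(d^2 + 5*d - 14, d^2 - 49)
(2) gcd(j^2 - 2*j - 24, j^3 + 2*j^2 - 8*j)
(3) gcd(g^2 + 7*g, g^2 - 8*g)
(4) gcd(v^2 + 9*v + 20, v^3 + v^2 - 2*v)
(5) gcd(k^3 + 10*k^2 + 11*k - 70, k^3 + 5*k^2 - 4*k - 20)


(1) = d + 7
(2) = gcd((j - 6)*(j + 4), j*(j - 2)*(j + 4)) = j + 4
(3) = g
(4) = gcd((v + 4)*(v + 5), v*(v - 1)*(v + 2)) = 1
(5) = k^2 + 3*k - 10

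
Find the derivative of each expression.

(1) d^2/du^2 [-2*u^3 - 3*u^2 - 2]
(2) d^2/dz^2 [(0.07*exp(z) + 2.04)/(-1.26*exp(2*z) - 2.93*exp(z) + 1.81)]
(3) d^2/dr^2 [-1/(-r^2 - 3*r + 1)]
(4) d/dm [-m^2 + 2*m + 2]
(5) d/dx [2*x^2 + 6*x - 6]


(1) = -12*u - 6
(2) = (-0.111132*exp(4*z) - 12.69639*exp(3*z) - 23.551668*exp(2*z) - 36.494123*exp(z) - 11.048059)*exp(z)/(2.000376*exp(6*z) + 13.955004*exp(5*z) + 23.830254*exp(4*z) - 14.939191*exp(3*z) - 34.232349*exp(2*z) + 28.796919*exp(z) - 5.929741)
(3) = 2*(-r^2 - 3*r + (2*r + 3)^2 + 1)/(r^2 + 3*r - 1)^3
(4) = 2 - 2*m
(5) = 4*x + 6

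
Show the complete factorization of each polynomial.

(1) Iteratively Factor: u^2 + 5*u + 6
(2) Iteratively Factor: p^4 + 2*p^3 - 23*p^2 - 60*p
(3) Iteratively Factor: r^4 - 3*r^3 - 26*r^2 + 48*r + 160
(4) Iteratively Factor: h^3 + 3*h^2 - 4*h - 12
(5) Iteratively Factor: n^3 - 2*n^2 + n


(1) = (u + 2)*(u + 3)
(2) = (p - 5)*(p^3 + 7*p^2 + 12*p) = (p - 5)*(p + 3)*(p^2 + 4*p) = p*(p - 5)*(p + 3)*(p + 4)
(3) = (r + 4)*(r^3 - 7*r^2 + 2*r + 40) = (r - 4)*(r + 4)*(r^2 - 3*r - 10) = (r - 4)*(r + 2)*(r + 4)*(r - 5)
(4) = (h + 2)*(h^2 + h - 6) = (h - 2)*(h + 2)*(h + 3)
(5) = (n - 1)*(n^2 - n) = n*(n - 1)*(n - 1)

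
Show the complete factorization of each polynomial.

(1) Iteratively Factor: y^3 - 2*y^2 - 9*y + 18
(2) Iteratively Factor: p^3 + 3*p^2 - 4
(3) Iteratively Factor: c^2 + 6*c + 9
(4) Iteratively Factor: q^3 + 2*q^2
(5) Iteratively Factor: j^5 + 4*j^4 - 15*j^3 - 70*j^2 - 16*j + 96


(1) = (y - 2)*(y^2 - 9) = (y - 3)*(y - 2)*(y + 3)
(2) = (p + 2)*(p^2 + p - 2) = (p - 1)*(p + 2)*(p + 2)
(3) = (c + 3)*(c + 3)
(4) = (q)*(q^2 + 2*q) = q^2*(q + 2)
(5) = (j - 1)*(j^4 + 5*j^3 - 10*j^2 - 80*j - 96) = (j - 4)*(j - 1)*(j^3 + 9*j^2 + 26*j + 24) = (j - 4)*(j - 1)*(j + 4)*(j^2 + 5*j + 6) = (j - 4)*(j - 1)*(j + 3)*(j + 4)*(j + 2)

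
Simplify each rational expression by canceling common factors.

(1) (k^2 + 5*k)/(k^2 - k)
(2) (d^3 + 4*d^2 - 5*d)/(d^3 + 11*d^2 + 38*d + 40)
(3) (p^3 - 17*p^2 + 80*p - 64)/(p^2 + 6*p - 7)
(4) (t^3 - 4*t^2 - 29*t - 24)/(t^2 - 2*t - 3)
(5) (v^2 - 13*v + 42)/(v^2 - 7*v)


(1) = (k + 5)/(k - 1)
(2) = (d^2 - d)/(d^2 + 6*d + 8)
(3) = (p^2 - 16*p + 64)/(p + 7)
(4) = (t^2 - 5*t - 24)/(t - 3)
(5) = (v - 6)/v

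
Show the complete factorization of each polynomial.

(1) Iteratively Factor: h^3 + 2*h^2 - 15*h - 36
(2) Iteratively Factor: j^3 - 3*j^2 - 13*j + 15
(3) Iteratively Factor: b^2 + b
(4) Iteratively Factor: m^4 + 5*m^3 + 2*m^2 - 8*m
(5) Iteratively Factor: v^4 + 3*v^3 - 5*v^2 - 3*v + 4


(1) = (h + 3)*(h^2 - h - 12) = (h - 4)*(h + 3)*(h + 3)
(2) = (j - 1)*(j^2 - 2*j - 15) = (j - 5)*(j - 1)*(j + 3)
(3) = (b + 1)*(b)
(4) = (m + 4)*(m^3 + m^2 - 2*m) = (m + 2)*(m + 4)*(m^2 - m) = (m - 1)*(m + 2)*(m + 4)*(m)
(5) = (v - 1)*(v^3 + 4*v^2 - v - 4) = (v - 1)*(v + 1)*(v^2 + 3*v - 4) = (v - 1)*(v + 1)*(v + 4)*(v - 1)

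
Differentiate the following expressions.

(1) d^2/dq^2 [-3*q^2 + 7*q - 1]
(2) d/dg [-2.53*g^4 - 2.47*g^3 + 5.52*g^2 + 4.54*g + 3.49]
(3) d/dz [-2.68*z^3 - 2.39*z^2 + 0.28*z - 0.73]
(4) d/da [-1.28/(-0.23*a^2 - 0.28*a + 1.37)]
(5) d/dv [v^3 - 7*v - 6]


(1) = -6
(2) = -10.12*g^3 - 7.41*g^2 + 11.04*g + 4.54
(3) = -8.04*z^2 - 4.78*z + 0.28
(4) = (-0.5888*a - 0.3584)/(0.23*a^2 + 0.28*a - 1.37)^2
(5) = 3*v^2 - 7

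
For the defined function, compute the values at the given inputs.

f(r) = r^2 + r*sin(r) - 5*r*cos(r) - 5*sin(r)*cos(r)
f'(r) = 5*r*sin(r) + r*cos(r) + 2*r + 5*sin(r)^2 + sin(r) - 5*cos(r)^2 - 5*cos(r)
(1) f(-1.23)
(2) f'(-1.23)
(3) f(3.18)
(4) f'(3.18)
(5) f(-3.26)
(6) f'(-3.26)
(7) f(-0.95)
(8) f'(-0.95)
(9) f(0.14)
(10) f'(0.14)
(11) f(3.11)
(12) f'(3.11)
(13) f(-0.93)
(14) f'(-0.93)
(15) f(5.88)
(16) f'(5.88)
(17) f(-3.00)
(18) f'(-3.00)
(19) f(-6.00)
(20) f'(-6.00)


(1) = 6.30
(2) = 4.19
(3) = 25.69
(4) = 2.54
(5) = -5.36
(6) = -4.99
(7) = 6.80
(8) = -0.69
(9) = -1.34
(10) = -9.10
(11) = 25.47
(12) = 3.64
(13) = 6.79
(14) = -1.05
(15) = 7.03
(16) = -2.82
(17) = -6.13
(18) = -0.91
(19) = 61.79
(20) = -34.88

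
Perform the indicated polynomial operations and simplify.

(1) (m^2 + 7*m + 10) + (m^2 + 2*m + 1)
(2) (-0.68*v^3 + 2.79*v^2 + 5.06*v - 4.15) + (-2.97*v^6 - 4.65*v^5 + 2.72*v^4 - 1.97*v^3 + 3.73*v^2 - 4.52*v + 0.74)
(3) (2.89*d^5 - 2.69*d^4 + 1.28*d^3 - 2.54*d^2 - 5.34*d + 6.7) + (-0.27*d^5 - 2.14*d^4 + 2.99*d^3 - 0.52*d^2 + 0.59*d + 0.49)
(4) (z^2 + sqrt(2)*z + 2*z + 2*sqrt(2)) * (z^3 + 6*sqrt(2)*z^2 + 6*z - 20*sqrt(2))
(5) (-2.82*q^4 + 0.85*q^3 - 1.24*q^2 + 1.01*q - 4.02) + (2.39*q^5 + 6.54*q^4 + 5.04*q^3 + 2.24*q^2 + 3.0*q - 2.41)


(1) = 2*m^2 + 9*m + 11
(2) = -2.97*v^6 - 4.65*v^5 + 2.72*v^4 - 2.65*v^3 + 6.52*v^2 + 0.54*v - 3.41
(3) = 2.62*d^5 - 4.83*d^4 + 4.27*d^3 - 3.06*d^2 - 4.75*d + 7.19
(4) = z^5 + 2*z^4 + 7*sqrt(2)*z^4 + 18*z^3 + 14*sqrt(2)*z^3 - 14*sqrt(2)*z^2 + 36*z^2 - 40*z - 28*sqrt(2)*z - 80
(5) = 2.39*q^5 + 3.72*q^4 + 5.89*q^3 + 1.0*q^2 + 4.01*q - 6.43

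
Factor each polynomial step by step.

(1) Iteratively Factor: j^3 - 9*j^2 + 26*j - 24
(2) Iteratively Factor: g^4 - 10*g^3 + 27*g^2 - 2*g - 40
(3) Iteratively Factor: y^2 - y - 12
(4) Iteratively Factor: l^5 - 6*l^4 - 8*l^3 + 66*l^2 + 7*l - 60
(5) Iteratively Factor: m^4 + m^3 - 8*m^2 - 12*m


(1) = (j - 2)*(j^2 - 7*j + 12) = (j - 3)*(j - 2)*(j - 4)
(2) = (g + 1)*(g^3 - 11*g^2 + 38*g - 40) = (g - 2)*(g + 1)*(g^2 - 9*g + 20) = (g - 4)*(g - 2)*(g + 1)*(g - 5)
(3) = (y + 3)*(y - 4)
(4) = (l + 3)*(l^4 - 9*l^3 + 19*l^2 + 9*l - 20) = (l - 4)*(l + 3)*(l^3 - 5*l^2 - l + 5) = (l - 4)*(l - 1)*(l + 3)*(l^2 - 4*l - 5) = (l - 4)*(l - 1)*(l + 1)*(l + 3)*(l - 5)
(5) = (m)*(m^3 + m^2 - 8*m - 12) = m*(m + 2)*(m^2 - m - 6) = m*(m - 3)*(m + 2)*(m + 2)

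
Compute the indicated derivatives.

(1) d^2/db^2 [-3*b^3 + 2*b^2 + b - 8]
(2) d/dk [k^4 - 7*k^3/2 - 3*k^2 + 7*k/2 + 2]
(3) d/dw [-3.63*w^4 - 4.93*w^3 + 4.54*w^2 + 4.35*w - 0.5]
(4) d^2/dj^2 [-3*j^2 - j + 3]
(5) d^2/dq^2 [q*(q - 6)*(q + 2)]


(1) = 4 - 18*b
(2) = 4*k^3 - 21*k^2/2 - 6*k + 7/2
(3) = -14.52*w^3 - 14.79*w^2 + 9.08*w + 4.35
(4) = -6
(5) = 6*q - 8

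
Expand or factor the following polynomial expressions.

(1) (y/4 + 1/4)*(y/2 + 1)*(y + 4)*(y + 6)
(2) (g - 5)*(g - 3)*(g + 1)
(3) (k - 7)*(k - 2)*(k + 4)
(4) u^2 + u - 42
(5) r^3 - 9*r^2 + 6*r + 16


(1) = y^4/8 + 13*y^3/8 + 7*y^2 + 23*y/2 + 6
(2) = g^3 - 7*g^2 + 7*g + 15
(3) = k^3 - 5*k^2 - 22*k + 56
(4) = (u - 6)*(u + 7)
(5) = (r - 8)*(r - 2)*(r + 1)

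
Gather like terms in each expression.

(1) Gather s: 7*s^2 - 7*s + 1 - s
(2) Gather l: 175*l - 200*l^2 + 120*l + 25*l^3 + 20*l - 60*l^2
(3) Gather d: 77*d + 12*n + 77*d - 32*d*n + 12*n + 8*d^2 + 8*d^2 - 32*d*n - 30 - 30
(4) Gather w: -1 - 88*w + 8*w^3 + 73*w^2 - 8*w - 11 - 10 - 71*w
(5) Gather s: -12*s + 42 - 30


(1) = 7*s^2 - 8*s + 1
(2) = 25*l^3 - 260*l^2 + 315*l
(3) = 16*d^2 + d*(154 - 64*n) + 24*n - 60
(4) = 8*w^3 + 73*w^2 - 167*w - 22
(5) = 12 - 12*s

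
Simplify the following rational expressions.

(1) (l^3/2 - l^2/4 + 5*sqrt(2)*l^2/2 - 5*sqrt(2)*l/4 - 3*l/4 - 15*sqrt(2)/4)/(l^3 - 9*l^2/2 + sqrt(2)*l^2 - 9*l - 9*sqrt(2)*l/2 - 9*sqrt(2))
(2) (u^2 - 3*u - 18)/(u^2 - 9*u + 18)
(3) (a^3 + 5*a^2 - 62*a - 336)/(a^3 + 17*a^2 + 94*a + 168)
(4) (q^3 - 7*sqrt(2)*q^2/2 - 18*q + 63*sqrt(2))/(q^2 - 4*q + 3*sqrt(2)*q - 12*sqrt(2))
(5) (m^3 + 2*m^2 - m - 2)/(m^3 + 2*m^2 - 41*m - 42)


(1) = (4*l^3 + l^2*(-2 + 20*sqrt(2)) + l*(-10*sqrt(2) - 6) - 30*sqrt(2))/(8*l^3 + l^2*(-36 + 8*sqrt(2)) + l*(-72 - 36*sqrt(2)) - 72*sqrt(2))
(2) = (u + 3)/(u - 3)
(3) = (a - 8)/(a + 4)
(4) = (2*q^2 - 13*sqrt(2)*q + 42)/(2*q - 8)
(5) = (m^2 + m - 2)/(m^2 + m - 42)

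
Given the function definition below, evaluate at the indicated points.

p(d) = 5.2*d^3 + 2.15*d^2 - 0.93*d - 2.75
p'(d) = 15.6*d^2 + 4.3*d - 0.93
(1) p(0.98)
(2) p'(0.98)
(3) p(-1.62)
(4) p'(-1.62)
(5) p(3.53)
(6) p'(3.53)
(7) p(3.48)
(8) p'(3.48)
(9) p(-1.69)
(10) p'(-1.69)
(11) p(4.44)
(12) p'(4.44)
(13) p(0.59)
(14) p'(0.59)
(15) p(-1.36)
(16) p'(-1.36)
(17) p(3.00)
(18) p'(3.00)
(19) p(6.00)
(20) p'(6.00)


(1) = 3.30
(2) = 18.27
(3) = -17.71
(4) = 33.04
(5) = 249.49
(6) = 208.64
(7) = 239.20
(8) = 202.96
(9) = -20.14
(10) = 36.36
(11) = 490.65
(12) = 325.69
(13) = -1.48
(14) = 7.04
(15) = -10.59
(16) = 22.08
(17) = 154.21
(18) = 152.37
(19) = 1192.27
(20) = 586.47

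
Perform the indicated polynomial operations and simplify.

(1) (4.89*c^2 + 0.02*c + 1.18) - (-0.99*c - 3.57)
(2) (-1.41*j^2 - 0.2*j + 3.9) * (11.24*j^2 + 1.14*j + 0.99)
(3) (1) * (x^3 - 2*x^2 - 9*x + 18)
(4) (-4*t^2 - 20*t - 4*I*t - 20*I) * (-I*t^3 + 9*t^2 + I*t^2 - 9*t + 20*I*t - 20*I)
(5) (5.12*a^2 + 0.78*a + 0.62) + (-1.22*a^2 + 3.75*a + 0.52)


(1) = 4.89*c^2 + 1.01*c + 4.75
(2) = -15.8484*j^4 - 3.8554*j^3 + 42.2121*j^2 + 4.248*j + 3.861
(3) = x^3 - 2*x^2 - 9*x + 18
(4) = 4*I*t^5 - 40*t^4 + 16*I*t^4 - 160*t^3 - 136*I*t^3 + 280*t^2 - 464*I*t^2 + 320*t + 580*I*t - 400
(5) = 3.9*a^2 + 4.53*a + 1.14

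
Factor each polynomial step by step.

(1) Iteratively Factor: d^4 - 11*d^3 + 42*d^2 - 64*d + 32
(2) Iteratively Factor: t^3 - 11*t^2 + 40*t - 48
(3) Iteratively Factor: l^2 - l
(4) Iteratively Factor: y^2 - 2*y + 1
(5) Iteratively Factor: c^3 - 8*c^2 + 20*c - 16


(1) = (d - 1)*(d^3 - 10*d^2 + 32*d - 32) = (d - 2)*(d - 1)*(d^2 - 8*d + 16) = (d - 4)*(d - 2)*(d - 1)*(d - 4)
(2) = (t - 4)*(t^2 - 7*t + 12) = (t - 4)*(t - 3)*(t - 4)
(3) = (l)*(l - 1)
(4) = (y - 1)*(y - 1)
(5) = (c - 4)*(c^2 - 4*c + 4) = (c - 4)*(c - 2)*(c - 2)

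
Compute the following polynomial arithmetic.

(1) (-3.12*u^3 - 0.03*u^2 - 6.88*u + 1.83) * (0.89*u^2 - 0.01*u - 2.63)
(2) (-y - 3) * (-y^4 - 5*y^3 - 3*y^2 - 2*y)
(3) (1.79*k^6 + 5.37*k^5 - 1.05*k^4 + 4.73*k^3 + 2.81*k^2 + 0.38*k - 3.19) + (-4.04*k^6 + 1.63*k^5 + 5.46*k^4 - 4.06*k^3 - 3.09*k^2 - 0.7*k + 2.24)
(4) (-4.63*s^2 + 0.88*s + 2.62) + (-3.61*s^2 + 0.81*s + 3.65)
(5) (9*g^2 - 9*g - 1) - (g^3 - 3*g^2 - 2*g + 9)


(1) = -2.7768*u^5 + 0.0045*u^4 + 2.0827*u^3 + 1.7764*u^2 + 18.0761*u - 4.8129
(2) = y^5 + 8*y^4 + 18*y^3 + 11*y^2 + 6*y
(3) = -2.25*k^6 + 7.0*k^5 + 4.41*k^4 + 0.67*k^3 - 0.28*k^2 - 0.32*k - 0.95
(4) = -8.24*s^2 + 1.69*s + 6.27
(5) = -g^3 + 12*g^2 - 7*g - 10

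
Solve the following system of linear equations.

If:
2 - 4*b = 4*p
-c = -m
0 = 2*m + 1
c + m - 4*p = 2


Then:
b = 5/4
c = -1/2
m = -1/2
p = -3/4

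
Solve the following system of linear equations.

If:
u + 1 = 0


Then:
u = -1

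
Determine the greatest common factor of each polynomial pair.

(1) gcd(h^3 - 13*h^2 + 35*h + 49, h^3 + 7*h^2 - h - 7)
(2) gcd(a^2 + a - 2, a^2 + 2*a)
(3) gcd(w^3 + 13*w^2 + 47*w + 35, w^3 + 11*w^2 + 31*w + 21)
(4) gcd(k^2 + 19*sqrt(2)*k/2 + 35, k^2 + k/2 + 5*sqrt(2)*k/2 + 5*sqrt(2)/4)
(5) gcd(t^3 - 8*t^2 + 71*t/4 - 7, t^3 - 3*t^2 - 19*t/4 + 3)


(1) = h + 1
(2) = a + 2
(3) = w^2 + 8*w + 7
(4) = k + 5*sqrt(2)/2
(5) = t^2 - 9*t/2 + 2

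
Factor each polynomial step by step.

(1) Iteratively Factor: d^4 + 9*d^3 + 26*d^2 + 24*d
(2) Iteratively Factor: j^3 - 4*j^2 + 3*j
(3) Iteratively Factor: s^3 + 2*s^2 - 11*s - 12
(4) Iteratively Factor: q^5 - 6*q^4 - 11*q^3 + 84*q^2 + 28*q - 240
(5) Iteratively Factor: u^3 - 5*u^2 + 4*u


(1) = (d)*(d^3 + 9*d^2 + 26*d + 24) = d*(d + 2)*(d^2 + 7*d + 12) = d*(d + 2)*(d + 4)*(d + 3)
(2) = (j - 3)*(j^2 - j) = j*(j - 3)*(j - 1)
(3) = (s + 1)*(s^2 + s - 12) = (s - 3)*(s + 1)*(s + 4)
(4) = (q - 4)*(q^4 - 2*q^3 - 19*q^2 + 8*q + 60) = (q - 4)*(q - 2)*(q^3 - 19*q - 30) = (q - 4)*(q - 2)*(q + 2)*(q^2 - 2*q - 15) = (q - 4)*(q - 2)*(q + 2)*(q + 3)*(q - 5)
(5) = (u - 1)*(u^2 - 4*u) = u*(u - 1)*(u - 4)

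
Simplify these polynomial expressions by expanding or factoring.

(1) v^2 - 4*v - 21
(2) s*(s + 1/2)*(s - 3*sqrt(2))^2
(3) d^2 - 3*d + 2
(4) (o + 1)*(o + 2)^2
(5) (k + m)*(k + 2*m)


(1) = (v - 7)*(v + 3)
(2) = s^4 - 6*sqrt(2)*s^3 + s^3/2 - 3*sqrt(2)*s^2 + 18*s^2 + 9*s
(3) = (d - 2)*(d - 1)
(4) = o^3 + 5*o^2 + 8*o + 4
(5) = k^2 + 3*k*m + 2*m^2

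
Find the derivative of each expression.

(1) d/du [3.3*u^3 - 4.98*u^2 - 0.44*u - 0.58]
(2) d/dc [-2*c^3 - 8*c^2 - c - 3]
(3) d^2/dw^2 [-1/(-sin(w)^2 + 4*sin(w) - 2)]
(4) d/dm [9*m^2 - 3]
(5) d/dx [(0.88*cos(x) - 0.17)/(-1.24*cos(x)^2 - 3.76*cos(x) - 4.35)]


(1) = 9.9*u^2 - 9.96*u - 0.44
(2) = -6*c^2 - 16*c - 1
(3) = 2*(-2*sin(w)^4 + 6*sin(w)^3 - sin(w)^2 - 16*sin(w) + 14)/(sin(w)^2 - 4*sin(w) + 2)^3
(4) = 18*m
(5) = (-1.0912*cos(x)^2 + 0.4216*cos(x) + 4.4672)*sin(x)/(1.5376*cos(x)^4 + 9.3248*cos(x)^3 + 24.9256*cos(x)^2 + 32.712*cos(x) + 18.9225)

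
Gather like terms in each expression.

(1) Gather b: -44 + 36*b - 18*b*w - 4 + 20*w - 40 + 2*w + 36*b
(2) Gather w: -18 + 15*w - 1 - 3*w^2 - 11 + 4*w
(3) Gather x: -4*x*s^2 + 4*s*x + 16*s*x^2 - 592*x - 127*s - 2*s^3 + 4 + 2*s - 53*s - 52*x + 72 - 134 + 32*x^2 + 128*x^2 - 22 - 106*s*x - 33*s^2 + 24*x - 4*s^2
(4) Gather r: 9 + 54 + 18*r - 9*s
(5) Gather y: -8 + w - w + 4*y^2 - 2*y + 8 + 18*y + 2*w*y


(1) = b*(72 - 18*w) + 22*w - 88
(2) = -3*w^2 + 19*w - 30
(3) = -2*s^3 - 37*s^2 - 178*s + x^2*(16*s + 160) + x*(-4*s^2 - 102*s - 620) - 80
(4) = 18*r - 9*s + 63
(5) = 4*y^2 + y*(2*w + 16)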